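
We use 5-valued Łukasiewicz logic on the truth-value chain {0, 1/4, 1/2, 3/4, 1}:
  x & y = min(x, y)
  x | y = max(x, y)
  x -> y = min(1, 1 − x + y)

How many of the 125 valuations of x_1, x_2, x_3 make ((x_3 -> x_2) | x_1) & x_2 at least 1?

value 1: 25 assignments (counts)
value 3/4: 25 assignments
value 1/2: 25 assignments
value 1/4: 25 assignments
value 0: 25 assignments
So 25 of the 125 assignments meet the threshold.

25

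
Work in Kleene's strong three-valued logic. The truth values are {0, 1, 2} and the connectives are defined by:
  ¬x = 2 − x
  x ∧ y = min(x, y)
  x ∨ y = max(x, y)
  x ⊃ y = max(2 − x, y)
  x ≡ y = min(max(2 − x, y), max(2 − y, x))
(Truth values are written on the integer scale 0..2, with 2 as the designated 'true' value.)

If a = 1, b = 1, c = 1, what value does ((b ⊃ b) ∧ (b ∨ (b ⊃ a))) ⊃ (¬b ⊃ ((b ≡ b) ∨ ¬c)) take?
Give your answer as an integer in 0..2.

b ⊃ b = 1 ⊃ 1 = 1
b ⊃ a = 1 ⊃ 1 = 1
b ∨ (b ⊃ a) = 1 ∨ 1 = 1
(b ⊃ b) ∧ (b ∨ (b ⊃ a)) = 1 ∧ 1 = 1
¬b = ¬1 = 1
b ≡ b = 1 ≡ 1 = 1
¬c = ¬1 = 1
(b ≡ b) ∨ ¬c = 1 ∨ 1 = 1
¬b ⊃ ((b ≡ b) ∨ ¬c) = 1 ⊃ 1 = 1
((b ⊃ b) ∧ (b ∨ (b ⊃ a))) ⊃ (¬b ⊃ ((b ≡ b) ∨ ¬c)) = 1 ⊃ 1 = 1

1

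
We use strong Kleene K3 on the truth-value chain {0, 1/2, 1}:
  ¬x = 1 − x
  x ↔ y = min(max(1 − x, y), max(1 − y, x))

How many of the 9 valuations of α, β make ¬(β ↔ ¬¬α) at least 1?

α = 0, β = 0 ↦ 0  <
α = 0, β = 1/2 ↦ 1/2  <
α = 0, β = 1 ↦ 1  ≥
α = 1/2, β = 0 ↦ 1/2  <
α = 1/2, β = 1/2 ↦ 1/2  <
α = 1/2, β = 1 ↦ 1/2  <
α = 1, β = 0 ↦ 1  ≥
α = 1, β = 1/2 ↦ 1/2  <
α = 1, β = 1 ↦ 0  <
So 2 of the 9 assignments meet the threshold.

2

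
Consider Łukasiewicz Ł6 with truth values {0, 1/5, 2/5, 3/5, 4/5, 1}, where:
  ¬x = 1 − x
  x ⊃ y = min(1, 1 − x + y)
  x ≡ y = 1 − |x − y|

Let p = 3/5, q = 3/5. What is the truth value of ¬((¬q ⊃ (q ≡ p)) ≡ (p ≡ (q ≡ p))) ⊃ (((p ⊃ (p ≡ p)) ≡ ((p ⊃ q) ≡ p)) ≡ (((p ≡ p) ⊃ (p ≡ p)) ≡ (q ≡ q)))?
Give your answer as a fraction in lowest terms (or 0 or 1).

1

¬q = ¬3/5 = 2/5
q ≡ p = 3/5 ≡ 3/5 = 1
¬q ⊃ (q ≡ p) = 2/5 ⊃ 1 = 1
q ≡ p = 3/5 ≡ 3/5 = 1
p ≡ (q ≡ p) = 3/5 ≡ 1 = 3/5
(¬q ⊃ (q ≡ p)) ≡ (p ≡ (q ≡ p)) = 1 ≡ 3/5 = 3/5
¬((¬q ⊃ (q ≡ p)) ≡ (p ≡ (q ≡ p))) = ¬3/5 = 2/5
p ≡ p = 3/5 ≡ 3/5 = 1
p ⊃ (p ≡ p) = 3/5 ⊃ 1 = 1
p ⊃ q = 3/5 ⊃ 3/5 = 1
(p ⊃ q) ≡ p = 1 ≡ 3/5 = 3/5
(p ⊃ (p ≡ p)) ≡ ((p ⊃ q) ≡ p) = 1 ≡ 3/5 = 3/5
p ≡ p = 3/5 ≡ 3/5 = 1
p ≡ p = 3/5 ≡ 3/5 = 1
(p ≡ p) ⊃ (p ≡ p) = 1 ⊃ 1 = 1
q ≡ q = 3/5 ≡ 3/5 = 1
((p ≡ p) ⊃ (p ≡ p)) ≡ (q ≡ q) = 1 ≡ 1 = 1
((p ⊃ (p ≡ p)) ≡ ((p ⊃ q) ≡ p)) ≡ (((p ≡ p) ⊃ (p ≡ p)) ≡ (q ≡ q)) = 3/5 ≡ 1 = 3/5
¬((¬q ⊃ (q ≡ p)) ≡ (p ≡ (q ≡ p))) ⊃ (((p ⊃ (p ≡ p)) ≡ ((p ⊃ q) ≡ p)) ≡ (((p ≡ p) ⊃ (p ≡ p)) ≡ (q ≡ q))) = 2/5 ⊃ 3/5 = 1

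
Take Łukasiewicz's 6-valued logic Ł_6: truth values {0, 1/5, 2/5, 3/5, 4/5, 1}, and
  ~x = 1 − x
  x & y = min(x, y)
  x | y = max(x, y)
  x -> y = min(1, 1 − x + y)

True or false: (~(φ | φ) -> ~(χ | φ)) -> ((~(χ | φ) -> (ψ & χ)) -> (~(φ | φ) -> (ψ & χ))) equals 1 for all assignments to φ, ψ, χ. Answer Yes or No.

Yes

At φ = 0, ψ = 1/5, χ = 2/5, for instance:
φ | φ = 0 | 0 = 0
~(φ | φ) = ~0 = 1
χ | φ = 2/5 | 0 = 2/5
~(χ | φ) = ~2/5 = 3/5
~(φ | φ) -> ~(χ | φ) = 1 -> 3/5 = 3/5
ψ & χ = 1/5 & 2/5 = 1/5
~(χ | φ) -> (ψ & χ) = 3/5 -> 1/5 = 3/5
~(φ | φ) -> (ψ & χ) = 1 -> 1/5 = 1/5
(~(χ | φ) -> (ψ & χ)) -> (~(φ | φ) -> (ψ & χ)) = 3/5 -> 1/5 = 3/5
(~(φ | φ) -> ~(χ | φ)) -> ((~(χ | φ) -> (ψ & χ)) -> (~(φ | φ) -> (ψ & χ))) = 3/5 -> 3/5 = 1
and checking the remaining 215 assignments likewise gives ≥ 1 in every case.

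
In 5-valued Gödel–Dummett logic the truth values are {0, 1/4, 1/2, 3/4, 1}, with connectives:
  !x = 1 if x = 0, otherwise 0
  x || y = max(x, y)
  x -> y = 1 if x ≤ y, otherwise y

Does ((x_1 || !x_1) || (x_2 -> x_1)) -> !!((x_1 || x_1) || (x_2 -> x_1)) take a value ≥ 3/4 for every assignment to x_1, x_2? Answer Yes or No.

No

Counterexample: take x_1 = 0, x_2 = 1/4.
!x_1 = !0 = 1
x_1 || !x_1 = 0 || 1 = 1
x_2 -> x_1 = 1/4 -> 0 = 0
(x_1 || !x_1) || (x_2 -> x_1) = 1 || 0 = 1
x_1 || x_1 = 0 || 0 = 0
x_2 -> x_1 = 1/4 -> 0 = 0
(x_1 || x_1) || (x_2 -> x_1) = 0 || 0 = 0
!((x_1 || x_1) || (x_2 -> x_1)) = !0 = 1
!!((x_1 || x_1) || (x_2 -> x_1)) = !1 = 0
((x_1 || !x_1) || (x_2 -> x_1)) -> !!((x_1 || x_1) || (x_2 -> x_1)) = 1 -> 0 = 0
This gives 0, which is below 3/4.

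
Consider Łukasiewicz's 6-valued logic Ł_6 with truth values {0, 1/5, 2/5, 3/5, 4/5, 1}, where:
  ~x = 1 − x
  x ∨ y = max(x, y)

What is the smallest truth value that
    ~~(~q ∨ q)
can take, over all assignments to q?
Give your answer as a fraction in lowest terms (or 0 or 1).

Take q = 2/5:
~q = ~2/5 = 3/5
~q ∨ q = 3/5 ∨ 2/5 = 3/5
~(~q ∨ q) = ~3/5 = 2/5
~~(~q ∨ q) = ~2/5 = 3/5
No assignment yields a value below 3/5, so this is the minimum.

3/5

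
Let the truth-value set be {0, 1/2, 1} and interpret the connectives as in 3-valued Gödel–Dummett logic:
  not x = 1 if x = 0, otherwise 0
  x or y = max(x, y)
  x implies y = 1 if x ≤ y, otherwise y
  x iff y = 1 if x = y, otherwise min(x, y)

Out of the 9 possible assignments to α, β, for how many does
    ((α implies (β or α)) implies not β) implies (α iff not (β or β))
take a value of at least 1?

7

α = 0, β = 0 ↦ 0  <
α = 0, β = 1/2 ↦ 1  ≥
α = 0, β = 1 ↦ 1  ≥
α = 1/2, β = 0 ↦ 1/2  <
α = 1/2, β = 1/2 ↦ 1  ≥
α = 1/2, β = 1 ↦ 1  ≥
α = 1, β = 0 ↦ 1  ≥
α = 1, β = 1/2 ↦ 1  ≥
α = 1, β = 1 ↦ 1  ≥
So 7 of the 9 assignments meet the threshold.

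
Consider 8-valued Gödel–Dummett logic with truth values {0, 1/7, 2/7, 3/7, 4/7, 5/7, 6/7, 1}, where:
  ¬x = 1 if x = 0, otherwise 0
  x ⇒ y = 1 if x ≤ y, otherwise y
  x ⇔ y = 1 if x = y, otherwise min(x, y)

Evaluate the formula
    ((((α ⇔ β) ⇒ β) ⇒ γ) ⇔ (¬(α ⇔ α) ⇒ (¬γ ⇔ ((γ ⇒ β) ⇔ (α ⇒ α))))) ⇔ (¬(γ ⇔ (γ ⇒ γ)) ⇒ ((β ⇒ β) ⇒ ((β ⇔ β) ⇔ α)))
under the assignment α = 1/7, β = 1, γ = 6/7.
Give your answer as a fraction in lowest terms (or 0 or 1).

α ⇔ β = 1/7 ⇔ 1 = 1/7
(α ⇔ β) ⇒ β = 1/7 ⇒ 1 = 1
((α ⇔ β) ⇒ β) ⇒ γ = 1 ⇒ 6/7 = 6/7
α ⇔ α = 1/7 ⇔ 1/7 = 1
¬(α ⇔ α) = ¬1 = 0
¬γ = ¬6/7 = 0
γ ⇒ β = 6/7 ⇒ 1 = 1
α ⇒ α = 1/7 ⇒ 1/7 = 1
(γ ⇒ β) ⇔ (α ⇒ α) = 1 ⇔ 1 = 1
¬γ ⇔ ((γ ⇒ β) ⇔ (α ⇒ α)) = 0 ⇔ 1 = 0
¬(α ⇔ α) ⇒ (¬γ ⇔ ((γ ⇒ β) ⇔ (α ⇒ α))) = 0 ⇒ 0 = 1
(((α ⇔ β) ⇒ β) ⇒ γ) ⇔ (¬(α ⇔ α) ⇒ (¬γ ⇔ ((γ ⇒ β) ⇔ (α ⇒ α)))) = 6/7 ⇔ 1 = 6/7
γ ⇒ γ = 6/7 ⇒ 6/7 = 1
γ ⇔ (γ ⇒ γ) = 6/7 ⇔ 1 = 6/7
¬(γ ⇔ (γ ⇒ γ)) = ¬6/7 = 0
β ⇒ β = 1 ⇒ 1 = 1
β ⇔ β = 1 ⇔ 1 = 1
(β ⇔ β) ⇔ α = 1 ⇔ 1/7 = 1/7
(β ⇒ β) ⇒ ((β ⇔ β) ⇔ α) = 1 ⇒ 1/7 = 1/7
¬(γ ⇔ (γ ⇒ γ)) ⇒ ((β ⇒ β) ⇒ ((β ⇔ β) ⇔ α)) = 0 ⇒ 1/7 = 1
((((α ⇔ β) ⇒ β) ⇒ γ) ⇔ (¬(α ⇔ α) ⇒ (¬γ ⇔ ((γ ⇒ β) ⇔ (α ⇒ α))))) ⇔ (¬(γ ⇔ (γ ⇒ γ)) ⇒ ((β ⇒ β) ⇒ ((β ⇔ β) ⇔ α))) = 6/7 ⇔ 1 = 6/7

6/7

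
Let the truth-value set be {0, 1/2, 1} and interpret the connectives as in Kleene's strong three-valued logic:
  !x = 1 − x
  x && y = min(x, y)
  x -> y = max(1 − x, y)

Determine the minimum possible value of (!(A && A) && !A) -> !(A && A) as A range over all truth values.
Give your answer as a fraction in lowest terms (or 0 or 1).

Take A = 1/2:
A && A = 1/2 && 1/2 = 1/2
!(A && A) = !1/2 = 1/2
!A = !1/2 = 1/2
!(A && A) && !A = 1/2 && 1/2 = 1/2
A && A = 1/2 && 1/2 = 1/2
!(A && A) = !1/2 = 1/2
(!(A && A) && !A) -> !(A && A) = 1/2 -> 1/2 = 1/2
No assignment yields a value below 1/2, so this is the minimum.

1/2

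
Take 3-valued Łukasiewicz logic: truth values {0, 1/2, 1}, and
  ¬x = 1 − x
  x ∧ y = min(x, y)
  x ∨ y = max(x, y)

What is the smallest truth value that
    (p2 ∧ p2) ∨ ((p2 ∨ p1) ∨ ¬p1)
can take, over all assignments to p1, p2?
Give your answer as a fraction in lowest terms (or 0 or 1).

1/2

Take p1 = 1/2, p2 = 0:
p2 ∧ p2 = 0 ∧ 0 = 0
p2 ∨ p1 = 0 ∨ 1/2 = 1/2
¬p1 = ¬1/2 = 1/2
(p2 ∨ p1) ∨ ¬p1 = 1/2 ∨ 1/2 = 1/2
(p2 ∧ p2) ∨ ((p2 ∨ p1) ∨ ¬p1) = 0 ∨ 1/2 = 1/2
No assignment yields a value below 1/2, so this is the minimum.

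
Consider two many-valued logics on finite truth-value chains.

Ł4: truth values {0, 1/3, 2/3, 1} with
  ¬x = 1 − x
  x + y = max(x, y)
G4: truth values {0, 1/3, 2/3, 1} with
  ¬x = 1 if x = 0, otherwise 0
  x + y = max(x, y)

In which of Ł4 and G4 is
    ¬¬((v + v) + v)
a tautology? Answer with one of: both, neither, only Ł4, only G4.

In Ł4: at v = 0 the value is 0 — not a tautology.
In G4: at v = 0 the value is 0 — not a tautology.

neither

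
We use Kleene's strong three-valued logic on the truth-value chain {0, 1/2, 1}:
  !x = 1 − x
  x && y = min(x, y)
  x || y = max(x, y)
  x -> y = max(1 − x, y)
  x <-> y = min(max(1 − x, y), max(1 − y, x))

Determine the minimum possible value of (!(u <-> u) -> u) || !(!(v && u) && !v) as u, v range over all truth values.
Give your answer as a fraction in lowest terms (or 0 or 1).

Take u = 1/2, v = 0:
u <-> u = 1/2 <-> 1/2 = 1/2
!(u <-> u) = !1/2 = 1/2
!(u <-> u) -> u = 1/2 -> 1/2 = 1/2
v && u = 0 && 1/2 = 0
!(v && u) = !0 = 1
!v = !0 = 1
!(v && u) && !v = 1 && 1 = 1
!(!(v && u) && !v) = !1 = 0
(!(u <-> u) -> u) || !(!(v && u) && !v) = 1/2 || 0 = 1/2
No assignment yields a value below 1/2, so this is the minimum.

1/2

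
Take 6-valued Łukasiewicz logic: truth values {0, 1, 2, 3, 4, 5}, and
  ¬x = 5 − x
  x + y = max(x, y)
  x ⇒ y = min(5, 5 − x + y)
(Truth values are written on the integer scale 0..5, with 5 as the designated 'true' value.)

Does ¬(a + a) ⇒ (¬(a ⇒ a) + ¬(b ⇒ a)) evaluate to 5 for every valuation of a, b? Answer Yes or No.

Counterexample: take a = 0, b = 0.
a + a = 0 + 0 = 0
¬(a + a) = ¬0 = 5
a ⇒ a = 0 ⇒ 0 = 5
¬(a ⇒ a) = ¬5 = 0
b ⇒ a = 0 ⇒ 0 = 5
¬(b ⇒ a) = ¬5 = 0
¬(a ⇒ a) + ¬(b ⇒ a) = 0 + 0 = 0
¬(a + a) ⇒ (¬(a ⇒ a) + ¬(b ⇒ a)) = 5 ⇒ 0 = 0
This gives 0 ≠ 5.

No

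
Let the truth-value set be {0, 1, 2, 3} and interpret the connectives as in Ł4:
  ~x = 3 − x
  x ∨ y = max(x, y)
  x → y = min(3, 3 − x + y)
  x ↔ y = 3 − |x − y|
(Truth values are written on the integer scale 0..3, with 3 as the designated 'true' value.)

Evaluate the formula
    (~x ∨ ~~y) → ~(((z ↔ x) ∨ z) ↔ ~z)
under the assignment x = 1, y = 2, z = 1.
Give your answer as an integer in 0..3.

2

~x = ~1 = 2
~y = ~2 = 1
~~y = ~1 = 2
~x ∨ ~~y = 2 ∨ 2 = 2
z ↔ x = 1 ↔ 1 = 3
(z ↔ x) ∨ z = 3 ∨ 1 = 3
~z = ~1 = 2
((z ↔ x) ∨ z) ↔ ~z = 3 ↔ 2 = 2
~(((z ↔ x) ∨ z) ↔ ~z) = ~2 = 1
(~x ∨ ~~y) → ~(((z ↔ x) ∨ z) ↔ ~z) = 2 → 1 = 2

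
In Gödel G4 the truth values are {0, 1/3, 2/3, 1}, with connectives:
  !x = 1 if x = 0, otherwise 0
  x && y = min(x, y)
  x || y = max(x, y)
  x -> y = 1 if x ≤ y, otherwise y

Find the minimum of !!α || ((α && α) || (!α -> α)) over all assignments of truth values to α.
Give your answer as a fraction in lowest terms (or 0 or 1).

0

Take α = 0:
!α = !0 = 1
!!α = !1 = 0
α && α = 0 && 0 = 0
!α = !0 = 1
!α -> α = 1 -> 0 = 0
(α && α) || (!α -> α) = 0 || 0 = 0
!!α || ((α && α) || (!α -> α)) = 0 || 0 = 0
No assignment yields a value below 0, so this is the minimum.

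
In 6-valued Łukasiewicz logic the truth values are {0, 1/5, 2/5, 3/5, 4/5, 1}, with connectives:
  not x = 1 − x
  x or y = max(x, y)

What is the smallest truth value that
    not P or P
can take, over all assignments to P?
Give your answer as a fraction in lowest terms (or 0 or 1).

Take P = 2/5:
not P = not 2/5 = 3/5
not P or P = 3/5 or 2/5 = 3/5
No assignment yields a value below 3/5, so this is the minimum.

3/5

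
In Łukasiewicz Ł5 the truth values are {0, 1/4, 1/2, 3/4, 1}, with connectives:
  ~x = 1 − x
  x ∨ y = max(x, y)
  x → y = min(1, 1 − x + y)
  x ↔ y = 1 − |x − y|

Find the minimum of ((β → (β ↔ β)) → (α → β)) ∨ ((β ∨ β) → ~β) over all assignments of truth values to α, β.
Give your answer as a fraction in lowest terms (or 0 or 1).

3/4

Take α = 1, β = 3/4:
β ↔ β = 3/4 ↔ 3/4 = 1
β → (β ↔ β) = 3/4 → 1 = 1
α → β = 1 → 3/4 = 3/4
(β → (β ↔ β)) → (α → β) = 1 → 3/4 = 3/4
β ∨ β = 3/4 ∨ 3/4 = 3/4
~β = ~3/4 = 1/4
(β ∨ β) → ~β = 3/4 → 1/4 = 1/2
((β → (β ↔ β)) → (α → β)) ∨ ((β ∨ β) → ~β) = 3/4 ∨ 1/2 = 3/4
No assignment yields a value below 3/4, so this is the minimum.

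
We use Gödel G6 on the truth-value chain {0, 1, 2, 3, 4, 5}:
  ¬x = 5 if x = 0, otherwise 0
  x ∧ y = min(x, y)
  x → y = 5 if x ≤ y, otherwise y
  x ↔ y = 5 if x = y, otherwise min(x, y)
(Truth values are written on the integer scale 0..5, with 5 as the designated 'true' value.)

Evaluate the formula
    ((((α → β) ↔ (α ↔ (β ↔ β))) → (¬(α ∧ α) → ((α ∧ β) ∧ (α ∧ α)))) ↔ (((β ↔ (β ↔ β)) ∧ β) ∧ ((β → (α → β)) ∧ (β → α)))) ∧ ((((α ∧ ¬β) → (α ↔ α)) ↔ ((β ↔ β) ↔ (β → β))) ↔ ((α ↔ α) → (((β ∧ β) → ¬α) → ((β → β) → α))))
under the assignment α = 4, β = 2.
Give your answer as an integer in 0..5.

α → β = 4 → 2 = 2
β ↔ β = 2 ↔ 2 = 5
α ↔ (β ↔ β) = 4 ↔ 5 = 4
(α → β) ↔ (α ↔ (β ↔ β)) = 2 ↔ 4 = 2
α ∧ α = 4 ∧ 4 = 4
¬(α ∧ α) = ¬4 = 0
α ∧ β = 4 ∧ 2 = 2
α ∧ α = 4 ∧ 4 = 4
(α ∧ β) ∧ (α ∧ α) = 2 ∧ 4 = 2
¬(α ∧ α) → ((α ∧ β) ∧ (α ∧ α)) = 0 → 2 = 5
((α → β) ↔ (α ↔ (β ↔ β))) → (¬(α ∧ α) → ((α ∧ β) ∧ (α ∧ α))) = 2 → 5 = 5
β ↔ β = 2 ↔ 2 = 5
β ↔ (β ↔ β) = 2 ↔ 5 = 2
(β ↔ (β ↔ β)) ∧ β = 2 ∧ 2 = 2
α → β = 4 → 2 = 2
β → (α → β) = 2 → 2 = 5
β → α = 2 → 4 = 5
(β → (α → β)) ∧ (β → α) = 5 ∧ 5 = 5
((β ↔ (β ↔ β)) ∧ β) ∧ ((β → (α → β)) ∧ (β → α)) = 2 ∧ 5 = 2
(((α → β) ↔ (α ↔ (β ↔ β))) → (¬(α ∧ α) → ((α ∧ β) ∧ (α ∧ α)))) ↔ (((β ↔ (β ↔ β)) ∧ β) ∧ ((β → (α → β)) ∧ (β → α))) = 5 ↔ 2 = 2
¬β = ¬2 = 0
α ∧ ¬β = 4 ∧ 0 = 0
α ↔ α = 4 ↔ 4 = 5
(α ∧ ¬β) → (α ↔ α) = 0 → 5 = 5
β ↔ β = 2 ↔ 2 = 5
β → β = 2 → 2 = 5
(β ↔ β) ↔ (β → β) = 5 ↔ 5 = 5
((α ∧ ¬β) → (α ↔ α)) ↔ ((β ↔ β) ↔ (β → β)) = 5 ↔ 5 = 5
α ↔ α = 4 ↔ 4 = 5
β ∧ β = 2 ∧ 2 = 2
¬α = ¬4 = 0
(β ∧ β) → ¬α = 2 → 0 = 0
β → β = 2 → 2 = 5
(β → β) → α = 5 → 4 = 4
((β ∧ β) → ¬α) → ((β → β) → α) = 0 → 4 = 5
(α ↔ α) → (((β ∧ β) → ¬α) → ((β → β) → α)) = 5 → 5 = 5
(((α ∧ ¬β) → (α ↔ α)) ↔ ((β ↔ β) ↔ (β → β))) ↔ ((α ↔ α) → (((β ∧ β) → ¬α) → ((β → β) → α))) = 5 ↔ 5 = 5
((((α → β) ↔ (α ↔ (β ↔ β))) → (¬(α ∧ α) → ((α ∧ β) ∧ (α ∧ α)))) ↔ (((β ↔ (β ↔ β)) ∧ β) ∧ ((β → (α → β)) ∧ (β → α)))) ∧ ((((α ∧ ¬β) → (α ↔ α)) ↔ ((β ↔ β) ↔ (β → β))) ↔ ((α ↔ α) → (((β ∧ β) → ¬α) → ((β → β) → α)))) = 2 ∧ 5 = 2

2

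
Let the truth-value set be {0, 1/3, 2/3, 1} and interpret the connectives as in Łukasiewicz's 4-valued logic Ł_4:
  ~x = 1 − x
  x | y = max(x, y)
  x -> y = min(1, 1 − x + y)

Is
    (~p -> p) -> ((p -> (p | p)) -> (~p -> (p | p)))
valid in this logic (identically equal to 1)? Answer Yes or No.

Yes

p = 0 ↦ 1
p = 1/3 ↦ 1
p = 2/3 ↦ 1
p = 1 ↦ 1
Every assignment gives a value ≥ 1.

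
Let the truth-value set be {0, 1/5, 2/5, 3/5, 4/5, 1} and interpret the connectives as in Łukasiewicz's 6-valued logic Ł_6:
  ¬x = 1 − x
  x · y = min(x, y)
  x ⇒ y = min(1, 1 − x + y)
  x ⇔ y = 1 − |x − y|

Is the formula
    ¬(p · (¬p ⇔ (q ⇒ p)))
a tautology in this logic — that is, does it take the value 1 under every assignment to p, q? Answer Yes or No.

Counterexample: take p = 1/5, q = 0.
¬p = ¬1/5 = 4/5
q ⇒ p = 0 ⇒ 1/5 = 1
¬p ⇔ (q ⇒ p) = 4/5 ⇔ 1 = 4/5
p · (¬p ⇔ (q ⇒ p)) = 1/5 · 4/5 = 1/5
¬(p · (¬p ⇔ (q ⇒ p))) = ¬1/5 = 4/5
This gives 4/5 ≠ 1.

No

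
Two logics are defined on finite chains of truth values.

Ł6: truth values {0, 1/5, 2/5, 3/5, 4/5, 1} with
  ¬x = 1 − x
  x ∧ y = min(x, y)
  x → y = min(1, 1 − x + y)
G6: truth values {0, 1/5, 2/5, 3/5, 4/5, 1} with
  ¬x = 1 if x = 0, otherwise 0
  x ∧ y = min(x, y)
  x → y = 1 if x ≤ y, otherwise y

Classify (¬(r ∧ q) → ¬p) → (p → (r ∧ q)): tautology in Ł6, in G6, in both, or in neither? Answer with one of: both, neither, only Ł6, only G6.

only Ł6

In Ł6: every assignment gives 1 — tautology.
In G6: at p = 2/5, q = 1/5, r = 1/5 the value is 1/5 — not a tautology.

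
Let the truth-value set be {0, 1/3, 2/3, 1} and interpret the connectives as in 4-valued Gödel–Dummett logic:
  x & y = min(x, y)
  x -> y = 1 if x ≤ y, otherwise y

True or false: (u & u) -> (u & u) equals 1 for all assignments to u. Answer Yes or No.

u = 0 ↦ 1
u = 1/3 ↦ 1
u = 2/3 ↦ 1
u = 1 ↦ 1
Every assignment gives a value ≥ 1.

Yes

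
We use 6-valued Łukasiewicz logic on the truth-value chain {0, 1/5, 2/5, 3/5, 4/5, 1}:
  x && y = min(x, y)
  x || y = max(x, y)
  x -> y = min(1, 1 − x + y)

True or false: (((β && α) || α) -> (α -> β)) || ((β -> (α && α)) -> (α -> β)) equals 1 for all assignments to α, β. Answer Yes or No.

No

Counterexample: take α = 3/5, β = 0.
β && α = 0 && 3/5 = 0
(β && α) || α = 0 || 3/5 = 3/5
α -> β = 3/5 -> 0 = 2/5
((β && α) || α) -> (α -> β) = 3/5 -> 2/5 = 4/5
α && α = 3/5 && 3/5 = 3/5
β -> (α && α) = 0 -> 3/5 = 1
α -> β = 3/5 -> 0 = 2/5
(β -> (α && α)) -> (α -> β) = 1 -> 2/5 = 2/5
(((β && α) || α) -> (α -> β)) || ((β -> (α && α)) -> (α -> β)) = 4/5 || 2/5 = 4/5
This gives 4/5 ≠ 1.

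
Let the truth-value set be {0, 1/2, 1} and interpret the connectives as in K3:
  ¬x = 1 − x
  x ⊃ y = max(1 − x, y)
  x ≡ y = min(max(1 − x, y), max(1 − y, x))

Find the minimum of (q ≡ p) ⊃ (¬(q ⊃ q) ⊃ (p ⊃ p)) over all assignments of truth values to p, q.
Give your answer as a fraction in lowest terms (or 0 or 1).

Take p = 1/2, q = 1/2:
q ≡ p = 1/2 ≡ 1/2 = 1/2
q ⊃ q = 1/2 ⊃ 1/2 = 1/2
¬(q ⊃ q) = ¬1/2 = 1/2
p ⊃ p = 1/2 ⊃ 1/2 = 1/2
¬(q ⊃ q) ⊃ (p ⊃ p) = 1/2 ⊃ 1/2 = 1/2
(q ≡ p) ⊃ (¬(q ⊃ q) ⊃ (p ⊃ p)) = 1/2 ⊃ 1/2 = 1/2
No assignment yields a value below 1/2, so this is the minimum.

1/2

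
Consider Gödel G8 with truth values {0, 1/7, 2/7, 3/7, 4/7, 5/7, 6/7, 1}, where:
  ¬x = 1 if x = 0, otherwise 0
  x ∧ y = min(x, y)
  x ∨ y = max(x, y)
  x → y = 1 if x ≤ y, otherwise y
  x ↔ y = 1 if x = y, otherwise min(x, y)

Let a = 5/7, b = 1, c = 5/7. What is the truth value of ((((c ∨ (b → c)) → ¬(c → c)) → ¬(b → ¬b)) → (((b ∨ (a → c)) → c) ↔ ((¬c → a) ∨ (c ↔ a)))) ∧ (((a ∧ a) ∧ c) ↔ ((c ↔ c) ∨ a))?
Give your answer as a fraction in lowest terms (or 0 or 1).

b → c = 1 → 5/7 = 5/7
c ∨ (b → c) = 5/7 ∨ 5/7 = 5/7
c → c = 5/7 → 5/7 = 1
¬(c → c) = ¬1 = 0
(c ∨ (b → c)) → ¬(c → c) = 5/7 → 0 = 0
¬b = ¬1 = 0
b → ¬b = 1 → 0 = 0
¬(b → ¬b) = ¬0 = 1
((c ∨ (b → c)) → ¬(c → c)) → ¬(b → ¬b) = 0 → 1 = 1
a → c = 5/7 → 5/7 = 1
b ∨ (a → c) = 1 ∨ 1 = 1
(b ∨ (a → c)) → c = 1 → 5/7 = 5/7
¬c = ¬5/7 = 0
¬c → a = 0 → 5/7 = 1
c ↔ a = 5/7 ↔ 5/7 = 1
(¬c → a) ∨ (c ↔ a) = 1 ∨ 1 = 1
((b ∨ (a → c)) → c) ↔ ((¬c → a) ∨ (c ↔ a)) = 5/7 ↔ 1 = 5/7
(((c ∨ (b → c)) → ¬(c → c)) → ¬(b → ¬b)) → (((b ∨ (a → c)) → c) ↔ ((¬c → a) ∨ (c ↔ a))) = 1 → 5/7 = 5/7
a ∧ a = 5/7 ∧ 5/7 = 5/7
(a ∧ a) ∧ c = 5/7 ∧ 5/7 = 5/7
c ↔ c = 5/7 ↔ 5/7 = 1
(c ↔ c) ∨ a = 1 ∨ 5/7 = 1
((a ∧ a) ∧ c) ↔ ((c ↔ c) ∨ a) = 5/7 ↔ 1 = 5/7
((((c ∨ (b → c)) → ¬(c → c)) → ¬(b → ¬b)) → (((b ∨ (a → c)) → c) ↔ ((¬c → a) ∨ (c ↔ a)))) ∧ (((a ∧ a) ∧ c) ↔ ((c ↔ c) ∨ a)) = 5/7 ∧ 5/7 = 5/7

5/7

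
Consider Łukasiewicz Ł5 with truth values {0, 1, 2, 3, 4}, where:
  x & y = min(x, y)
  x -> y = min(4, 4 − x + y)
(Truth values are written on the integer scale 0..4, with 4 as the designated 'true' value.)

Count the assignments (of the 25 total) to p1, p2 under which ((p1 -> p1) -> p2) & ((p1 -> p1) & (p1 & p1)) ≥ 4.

value 4: 1 assignment (counts)
value 3: 3 assignments
value 2: 5 assignments
value 1: 7 assignments
value 0: 9 assignments
So 1 of the 25 assignments meets the threshold.

1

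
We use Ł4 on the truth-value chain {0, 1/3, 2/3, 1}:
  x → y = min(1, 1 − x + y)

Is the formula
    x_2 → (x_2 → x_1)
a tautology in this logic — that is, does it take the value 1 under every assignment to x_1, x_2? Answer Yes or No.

No

Counterexample: take x_1 = 0, x_2 = 2/3.
x_2 → x_1 = 2/3 → 0 = 1/3
x_2 → (x_2 → x_1) = 2/3 → 1/3 = 2/3
This gives 2/3 ≠ 1.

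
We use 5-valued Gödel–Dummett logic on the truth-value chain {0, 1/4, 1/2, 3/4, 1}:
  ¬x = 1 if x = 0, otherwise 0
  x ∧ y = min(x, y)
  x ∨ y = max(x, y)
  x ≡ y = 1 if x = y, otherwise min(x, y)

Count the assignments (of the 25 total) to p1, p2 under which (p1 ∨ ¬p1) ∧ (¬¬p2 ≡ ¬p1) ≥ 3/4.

6

value 1: 5 assignments (counts)
value 3/4: 1 assignment (counts)
value 1/2: 1 assignment
value 1/4: 1 assignment
value 0: 17 assignments
So 6 of the 25 assignments meet the threshold.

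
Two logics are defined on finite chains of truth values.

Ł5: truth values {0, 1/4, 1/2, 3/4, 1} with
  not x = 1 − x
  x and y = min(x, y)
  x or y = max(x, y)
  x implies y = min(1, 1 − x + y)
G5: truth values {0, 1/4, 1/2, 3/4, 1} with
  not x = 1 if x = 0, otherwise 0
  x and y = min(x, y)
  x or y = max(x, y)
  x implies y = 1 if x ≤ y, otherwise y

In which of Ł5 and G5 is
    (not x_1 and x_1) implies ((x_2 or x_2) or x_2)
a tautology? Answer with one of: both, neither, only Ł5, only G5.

only G5

In Ł5: at x_1 = 1/4, x_2 = 0 the value is 3/4 — not a tautology.
In G5: every assignment gives 1 — tautology.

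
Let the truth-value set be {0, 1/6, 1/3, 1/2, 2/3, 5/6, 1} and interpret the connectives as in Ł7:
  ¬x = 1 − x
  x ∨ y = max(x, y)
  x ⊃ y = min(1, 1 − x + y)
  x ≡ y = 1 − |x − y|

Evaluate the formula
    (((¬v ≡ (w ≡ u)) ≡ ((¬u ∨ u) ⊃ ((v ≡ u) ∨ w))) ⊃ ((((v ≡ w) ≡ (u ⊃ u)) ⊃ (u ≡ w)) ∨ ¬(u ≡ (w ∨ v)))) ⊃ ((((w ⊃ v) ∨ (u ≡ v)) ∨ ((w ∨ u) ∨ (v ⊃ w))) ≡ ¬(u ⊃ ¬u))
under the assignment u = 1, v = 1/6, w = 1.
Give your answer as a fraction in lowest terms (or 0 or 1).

1

¬v = ¬1/6 = 5/6
w ≡ u = 1 ≡ 1 = 1
¬v ≡ (w ≡ u) = 5/6 ≡ 1 = 5/6
¬u = ¬1 = 0
¬u ∨ u = 0 ∨ 1 = 1
v ≡ u = 1/6 ≡ 1 = 1/6
(v ≡ u) ∨ w = 1/6 ∨ 1 = 1
(¬u ∨ u) ⊃ ((v ≡ u) ∨ w) = 1 ⊃ 1 = 1
(¬v ≡ (w ≡ u)) ≡ ((¬u ∨ u) ⊃ ((v ≡ u) ∨ w)) = 5/6 ≡ 1 = 5/6
v ≡ w = 1/6 ≡ 1 = 1/6
u ⊃ u = 1 ⊃ 1 = 1
(v ≡ w) ≡ (u ⊃ u) = 1/6 ≡ 1 = 1/6
u ≡ w = 1 ≡ 1 = 1
((v ≡ w) ≡ (u ⊃ u)) ⊃ (u ≡ w) = 1/6 ⊃ 1 = 1
w ∨ v = 1 ∨ 1/6 = 1
u ≡ (w ∨ v) = 1 ≡ 1 = 1
¬(u ≡ (w ∨ v)) = ¬1 = 0
(((v ≡ w) ≡ (u ⊃ u)) ⊃ (u ≡ w)) ∨ ¬(u ≡ (w ∨ v)) = 1 ∨ 0 = 1
((¬v ≡ (w ≡ u)) ≡ ((¬u ∨ u) ⊃ ((v ≡ u) ∨ w))) ⊃ ((((v ≡ w) ≡ (u ⊃ u)) ⊃ (u ≡ w)) ∨ ¬(u ≡ (w ∨ v))) = 5/6 ⊃ 1 = 1
w ⊃ v = 1 ⊃ 1/6 = 1/6
u ≡ v = 1 ≡ 1/6 = 1/6
(w ⊃ v) ∨ (u ≡ v) = 1/6 ∨ 1/6 = 1/6
w ∨ u = 1 ∨ 1 = 1
v ⊃ w = 1/6 ⊃ 1 = 1
(w ∨ u) ∨ (v ⊃ w) = 1 ∨ 1 = 1
((w ⊃ v) ∨ (u ≡ v)) ∨ ((w ∨ u) ∨ (v ⊃ w)) = 1/6 ∨ 1 = 1
¬u = ¬1 = 0
u ⊃ ¬u = 1 ⊃ 0 = 0
¬(u ⊃ ¬u) = ¬0 = 1
(((w ⊃ v) ∨ (u ≡ v)) ∨ ((w ∨ u) ∨ (v ⊃ w))) ≡ ¬(u ⊃ ¬u) = 1 ≡ 1 = 1
(((¬v ≡ (w ≡ u)) ≡ ((¬u ∨ u) ⊃ ((v ≡ u) ∨ w))) ⊃ ((((v ≡ w) ≡ (u ⊃ u)) ⊃ (u ≡ w)) ∨ ¬(u ≡ (w ∨ v)))) ⊃ ((((w ⊃ v) ∨ (u ≡ v)) ∨ ((w ∨ u) ∨ (v ⊃ w))) ≡ ¬(u ⊃ ¬u)) = 1 ⊃ 1 = 1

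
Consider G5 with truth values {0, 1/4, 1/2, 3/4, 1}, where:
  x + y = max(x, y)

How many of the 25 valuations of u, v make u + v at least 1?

9

value 1: 9 assignments (counts)
value 3/4: 7 assignments
value 1/2: 5 assignments
value 1/4: 3 assignments
value 0: 1 assignment
So 9 of the 25 assignments meet the threshold.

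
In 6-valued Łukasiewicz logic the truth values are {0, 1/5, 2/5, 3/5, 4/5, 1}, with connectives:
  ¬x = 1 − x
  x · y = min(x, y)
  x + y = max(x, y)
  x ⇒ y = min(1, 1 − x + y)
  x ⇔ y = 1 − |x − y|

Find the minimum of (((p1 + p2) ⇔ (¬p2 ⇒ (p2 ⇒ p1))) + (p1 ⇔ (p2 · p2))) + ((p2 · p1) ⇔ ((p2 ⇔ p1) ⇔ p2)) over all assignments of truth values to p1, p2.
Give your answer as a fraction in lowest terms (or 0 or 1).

Take p1 = 0, p2 = 2/5:
p1 + p2 = 0 + 2/5 = 2/5
¬p2 = ¬2/5 = 3/5
p2 ⇒ p1 = 2/5 ⇒ 0 = 3/5
¬p2 ⇒ (p2 ⇒ p1) = 3/5 ⇒ 3/5 = 1
(p1 + p2) ⇔ (¬p2 ⇒ (p2 ⇒ p1)) = 2/5 ⇔ 1 = 2/5
p2 · p2 = 2/5 · 2/5 = 2/5
p1 ⇔ (p2 · p2) = 0 ⇔ 2/5 = 3/5
((p1 + p2) ⇔ (¬p2 ⇒ (p2 ⇒ p1))) + (p1 ⇔ (p2 · p2)) = 2/5 + 3/5 = 3/5
p2 · p1 = 2/5 · 0 = 0
p2 ⇔ p1 = 2/5 ⇔ 0 = 3/5
(p2 ⇔ p1) ⇔ p2 = 3/5 ⇔ 2/5 = 4/5
(p2 · p1) ⇔ ((p2 ⇔ p1) ⇔ p2) = 0 ⇔ 4/5 = 1/5
(((p1 + p2) ⇔ (¬p2 ⇒ (p2 ⇒ p1))) + (p1 ⇔ (p2 · p2))) + ((p2 · p1) ⇔ ((p2 ⇔ p1) ⇔ p2)) = 3/5 + 1/5 = 3/5
No assignment yields a value below 3/5, so this is the minimum.

3/5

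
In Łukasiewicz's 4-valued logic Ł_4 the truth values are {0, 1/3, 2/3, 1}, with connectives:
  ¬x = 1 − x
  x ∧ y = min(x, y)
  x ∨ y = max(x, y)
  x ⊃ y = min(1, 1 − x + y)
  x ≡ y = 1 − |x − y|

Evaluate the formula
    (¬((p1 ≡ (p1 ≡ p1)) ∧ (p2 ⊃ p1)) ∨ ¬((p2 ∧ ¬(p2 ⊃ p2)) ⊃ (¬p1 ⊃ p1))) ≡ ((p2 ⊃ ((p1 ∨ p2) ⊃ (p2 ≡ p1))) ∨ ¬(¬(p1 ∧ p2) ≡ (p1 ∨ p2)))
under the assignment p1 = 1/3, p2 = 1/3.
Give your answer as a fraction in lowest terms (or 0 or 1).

2/3

p1 ≡ p1 = 1/3 ≡ 1/3 = 1
p1 ≡ (p1 ≡ p1) = 1/3 ≡ 1 = 1/3
p2 ⊃ p1 = 1/3 ⊃ 1/3 = 1
(p1 ≡ (p1 ≡ p1)) ∧ (p2 ⊃ p1) = 1/3 ∧ 1 = 1/3
¬((p1 ≡ (p1 ≡ p1)) ∧ (p2 ⊃ p1)) = ¬1/3 = 2/3
p2 ⊃ p2 = 1/3 ⊃ 1/3 = 1
¬(p2 ⊃ p2) = ¬1 = 0
p2 ∧ ¬(p2 ⊃ p2) = 1/3 ∧ 0 = 0
¬p1 = ¬1/3 = 2/3
¬p1 ⊃ p1 = 2/3 ⊃ 1/3 = 2/3
(p2 ∧ ¬(p2 ⊃ p2)) ⊃ (¬p1 ⊃ p1) = 0 ⊃ 2/3 = 1
¬((p2 ∧ ¬(p2 ⊃ p2)) ⊃ (¬p1 ⊃ p1)) = ¬1 = 0
¬((p1 ≡ (p1 ≡ p1)) ∧ (p2 ⊃ p1)) ∨ ¬((p2 ∧ ¬(p2 ⊃ p2)) ⊃ (¬p1 ⊃ p1)) = 2/3 ∨ 0 = 2/3
p1 ∨ p2 = 1/3 ∨ 1/3 = 1/3
p2 ≡ p1 = 1/3 ≡ 1/3 = 1
(p1 ∨ p2) ⊃ (p2 ≡ p1) = 1/3 ⊃ 1 = 1
p2 ⊃ ((p1 ∨ p2) ⊃ (p2 ≡ p1)) = 1/3 ⊃ 1 = 1
p1 ∧ p2 = 1/3 ∧ 1/3 = 1/3
¬(p1 ∧ p2) = ¬1/3 = 2/3
p1 ∨ p2 = 1/3 ∨ 1/3 = 1/3
¬(p1 ∧ p2) ≡ (p1 ∨ p2) = 2/3 ≡ 1/3 = 2/3
¬(¬(p1 ∧ p2) ≡ (p1 ∨ p2)) = ¬2/3 = 1/3
(p2 ⊃ ((p1 ∨ p2) ⊃ (p2 ≡ p1))) ∨ ¬(¬(p1 ∧ p2) ≡ (p1 ∨ p2)) = 1 ∨ 1/3 = 1
(¬((p1 ≡ (p1 ≡ p1)) ∧ (p2 ⊃ p1)) ∨ ¬((p2 ∧ ¬(p2 ⊃ p2)) ⊃ (¬p1 ⊃ p1))) ≡ ((p2 ⊃ ((p1 ∨ p2) ⊃ (p2 ≡ p1))) ∨ ¬(¬(p1 ∧ p2) ≡ (p1 ∨ p2))) = 2/3 ≡ 1 = 2/3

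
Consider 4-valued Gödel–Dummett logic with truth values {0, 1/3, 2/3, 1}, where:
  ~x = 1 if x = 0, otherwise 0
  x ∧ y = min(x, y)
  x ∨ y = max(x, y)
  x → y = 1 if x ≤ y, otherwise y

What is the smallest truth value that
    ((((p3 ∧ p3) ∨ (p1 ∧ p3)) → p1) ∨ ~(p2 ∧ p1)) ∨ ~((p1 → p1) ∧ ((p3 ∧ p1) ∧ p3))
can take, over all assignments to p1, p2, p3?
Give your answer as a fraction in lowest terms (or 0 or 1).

1/3

Take p1 = 1/3, p2 = 1/3, p3 = 2/3:
p3 ∧ p3 = 2/3 ∧ 2/3 = 2/3
p1 ∧ p3 = 1/3 ∧ 2/3 = 1/3
(p3 ∧ p3) ∨ (p1 ∧ p3) = 2/3 ∨ 1/3 = 2/3
((p3 ∧ p3) ∨ (p1 ∧ p3)) → p1 = 2/3 → 1/3 = 1/3
p2 ∧ p1 = 1/3 ∧ 1/3 = 1/3
~(p2 ∧ p1) = ~1/3 = 0
(((p3 ∧ p3) ∨ (p1 ∧ p3)) → p1) ∨ ~(p2 ∧ p1) = 1/3 ∨ 0 = 1/3
p1 → p1 = 1/3 → 1/3 = 1
p3 ∧ p1 = 2/3 ∧ 1/3 = 1/3
(p3 ∧ p1) ∧ p3 = 1/3 ∧ 2/3 = 1/3
(p1 → p1) ∧ ((p3 ∧ p1) ∧ p3) = 1 ∧ 1/3 = 1/3
~((p1 → p1) ∧ ((p3 ∧ p1) ∧ p3)) = ~1/3 = 0
((((p3 ∧ p3) ∨ (p1 ∧ p3)) → p1) ∨ ~(p2 ∧ p1)) ∨ ~((p1 → p1) ∧ ((p3 ∧ p1) ∧ p3)) = 1/3 ∨ 0 = 1/3
No assignment yields a value below 1/3, so this is the minimum.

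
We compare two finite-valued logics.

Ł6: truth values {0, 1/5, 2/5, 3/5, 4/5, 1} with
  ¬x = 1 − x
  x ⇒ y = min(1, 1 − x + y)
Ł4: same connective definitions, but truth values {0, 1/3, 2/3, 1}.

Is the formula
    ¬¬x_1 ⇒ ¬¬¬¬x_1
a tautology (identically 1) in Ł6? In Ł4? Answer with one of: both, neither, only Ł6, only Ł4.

In Ł6: every assignment gives 1 — tautology.
In Ł4: every assignment gives 1 — tautology.

both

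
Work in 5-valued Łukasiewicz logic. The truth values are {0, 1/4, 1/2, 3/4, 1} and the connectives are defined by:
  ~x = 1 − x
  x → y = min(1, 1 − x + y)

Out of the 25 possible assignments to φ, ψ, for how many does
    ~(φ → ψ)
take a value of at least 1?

value 1: 1 assignment (counts)
value 3/4: 2 assignments
value 1/2: 3 assignments
value 1/4: 4 assignments
value 0: 15 assignments
So 1 of the 25 assignments meets the threshold.

1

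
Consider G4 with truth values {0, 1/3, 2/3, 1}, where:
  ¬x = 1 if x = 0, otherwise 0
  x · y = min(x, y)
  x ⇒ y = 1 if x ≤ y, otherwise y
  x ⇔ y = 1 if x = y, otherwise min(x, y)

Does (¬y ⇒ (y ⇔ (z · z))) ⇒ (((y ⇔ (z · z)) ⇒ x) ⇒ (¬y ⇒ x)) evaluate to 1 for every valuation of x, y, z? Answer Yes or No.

Yes

At x = 1, y = 2/3, z = 0, for instance:
¬y = ¬2/3 = 0
z · z = 0 · 0 = 0
y ⇔ (z · z) = 2/3 ⇔ 0 = 0
¬y ⇒ (y ⇔ (z · z)) = 0 ⇒ 0 = 1
(y ⇔ (z · z)) ⇒ x = 0 ⇒ 1 = 1
¬y ⇒ x = 0 ⇒ 1 = 1
((y ⇔ (z · z)) ⇒ x) ⇒ (¬y ⇒ x) = 1 ⇒ 1 = 1
(¬y ⇒ (y ⇔ (z · z))) ⇒ (((y ⇔ (z · z)) ⇒ x) ⇒ (¬y ⇒ x)) = 1 ⇒ 1 = 1
and checking the remaining 63 assignments likewise gives ≥ 1 in every case.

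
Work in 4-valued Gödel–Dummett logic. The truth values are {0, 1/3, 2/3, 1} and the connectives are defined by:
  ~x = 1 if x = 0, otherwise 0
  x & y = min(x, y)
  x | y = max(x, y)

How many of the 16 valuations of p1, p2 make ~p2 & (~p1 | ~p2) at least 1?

4

p1 = 0, p2 = 0 ↦ 1  ≥
p1 = 0, p2 = 1/3 ↦ 0  <
p1 = 0, p2 = 2/3 ↦ 0  <
p1 = 0, p2 = 1 ↦ 0  <
p1 = 1/3, p2 = 0 ↦ 1  ≥
p1 = 1/3, p2 = 1/3 ↦ 0  <
p1 = 1/3, p2 = 2/3 ↦ 0  <
p1 = 1/3, p2 = 1 ↦ 0  <
p1 = 2/3, p2 = 0 ↦ 1  ≥
p1 = 2/3, p2 = 1/3 ↦ 0  <
p1 = 2/3, p2 = 2/3 ↦ 0  <
p1 = 2/3, p2 = 1 ↦ 0  <
p1 = 1, p2 = 0 ↦ 1  ≥
p1 = 1, p2 = 1/3 ↦ 0  <
p1 = 1, p2 = 2/3 ↦ 0  <
p1 = 1, p2 = 1 ↦ 0  <
So 4 of the 16 assignments meet the threshold.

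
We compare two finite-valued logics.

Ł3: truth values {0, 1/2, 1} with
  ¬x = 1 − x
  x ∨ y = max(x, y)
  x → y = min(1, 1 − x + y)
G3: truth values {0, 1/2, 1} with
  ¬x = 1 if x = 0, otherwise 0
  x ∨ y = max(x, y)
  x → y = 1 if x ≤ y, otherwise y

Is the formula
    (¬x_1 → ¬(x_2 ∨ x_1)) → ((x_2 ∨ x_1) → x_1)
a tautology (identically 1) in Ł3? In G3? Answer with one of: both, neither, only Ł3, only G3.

only Ł3

In Ł3: every assignment gives 1 — tautology.
In G3: at x_1 = 1/2, x_2 = 1 the value is 1/2 — not a tautology.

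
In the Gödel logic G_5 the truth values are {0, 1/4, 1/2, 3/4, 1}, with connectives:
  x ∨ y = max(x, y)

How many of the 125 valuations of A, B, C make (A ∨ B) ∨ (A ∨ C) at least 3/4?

value 1: 61 assignments (counts)
value 3/4: 37 assignments (counts)
value 1/2: 19 assignments
value 1/4: 7 assignments
value 0: 1 assignment
So 98 of the 125 assignments meet the threshold.

98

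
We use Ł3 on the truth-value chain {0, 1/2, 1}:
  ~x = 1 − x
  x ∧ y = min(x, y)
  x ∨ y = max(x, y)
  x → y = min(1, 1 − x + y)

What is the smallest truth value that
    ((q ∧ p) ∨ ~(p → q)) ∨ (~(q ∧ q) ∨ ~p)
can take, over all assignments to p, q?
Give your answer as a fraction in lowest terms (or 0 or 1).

1/2

Take p = 1/2, q = 1/2:
q ∧ p = 1/2 ∧ 1/2 = 1/2
p → q = 1/2 → 1/2 = 1
~(p → q) = ~1 = 0
(q ∧ p) ∨ ~(p → q) = 1/2 ∨ 0 = 1/2
q ∧ q = 1/2 ∧ 1/2 = 1/2
~(q ∧ q) = ~1/2 = 1/2
~p = ~1/2 = 1/2
~(q ∧ q) ∨ ~p = 1/2 ∨ 1/2 = 1/2
((q ∧ p) ∨ ~(p → q)) ∨ (~(q ∧ q) ∨ ~p) = 1/2 ∨ 1/2 = 1/2
No assignment yields a value below 1/2, so this is the minimum.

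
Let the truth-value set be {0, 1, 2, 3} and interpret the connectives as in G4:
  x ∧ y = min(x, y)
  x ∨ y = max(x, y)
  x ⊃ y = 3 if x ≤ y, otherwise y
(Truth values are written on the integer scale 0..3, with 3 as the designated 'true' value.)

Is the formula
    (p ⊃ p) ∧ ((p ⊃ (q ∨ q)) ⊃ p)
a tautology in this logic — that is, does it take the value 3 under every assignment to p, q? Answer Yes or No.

Counterexample: take p = 0, q = 0.
p ⊃ p = 0 ⊃ 0 = 3
q ∨ q = 0 ∨ 0 = 0
p ⊃ (q ∨ q) = 0 ⊃ 0 = 3
(p ⊃ (q ∨ q)) ⊃ p = 3 ⊃ 0 = 0
(p ⊃ p) ∧ ((p ⊃ (q ∨ q)) ⊃ p) = 3 ∧ 0 = 0
This gives 0 ≠ 3.

No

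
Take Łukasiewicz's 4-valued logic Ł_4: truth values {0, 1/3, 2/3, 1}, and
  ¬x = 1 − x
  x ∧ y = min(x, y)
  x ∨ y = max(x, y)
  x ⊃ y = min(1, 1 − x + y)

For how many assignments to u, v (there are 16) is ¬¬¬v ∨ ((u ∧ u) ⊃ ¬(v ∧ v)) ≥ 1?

10

u = 0, v = 0 ↦ 1  ≥
u = 0, v = 1/3 ↦ 1  ≥
u = 0, v = 2/3 ↦ 1  ≥
u = 0, v = 1 ↦ 1  ≥
u = 1/3, v = 0 ↦ 1  ≥
u = 1/3, v = 1/3 ↦ 1  ≥
u = 1/3, v = 2/3 ↦ 1  ≥
u = 1/3, v = 1 ↦ 2/3  <
u = 2/3, v = 0 ↦ 1  ≥
u = 2/3, v = 1/3 ↦ 1  ≥
u = 2/3, v = 2/3 ↦ 2/3  <
u = 2/3, v = 1 ↦ 1/3  <
u = 1, v = 0 ↦ 1  ≥
u = 1, v = 1/3 ↦ 2/3  <
u = 1, v = 2/3 ↦ 1/3  <
u = 1, v = 1 ↦ 0  <
So 10 of the 16 assignments meet the threshold.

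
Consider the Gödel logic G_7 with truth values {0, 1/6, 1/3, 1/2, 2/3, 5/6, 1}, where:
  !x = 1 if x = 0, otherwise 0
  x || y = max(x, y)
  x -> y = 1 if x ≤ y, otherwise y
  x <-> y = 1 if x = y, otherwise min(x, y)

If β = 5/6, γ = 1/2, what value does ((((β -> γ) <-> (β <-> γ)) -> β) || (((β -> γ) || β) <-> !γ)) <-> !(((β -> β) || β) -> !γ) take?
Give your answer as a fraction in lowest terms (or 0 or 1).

5/6

β -> γ = 5/6 -> 1/2 = 1/2
β <-> γ = 5/6 <-> 1/2 = 1/2
(β -> γ) <-> (β <-> γ) = 1/2 <-> 1/2 = 1
((β -> γ) <-> (β <-> γ)) -> β = 1 -> 5/6 = 5/6
β -> γ = 5/6 -> 1/2 = 1/2
(β -> γ) || β = 1/2 || 5/6 = 5/6
!γ = !1/2 = 0
((β -> γ) || β) <-> !γ = 5/6 <-> 0 = 0
(((β -> γ) <-> (β <-> γ)) -> β) || (((β -> γ) || β) <-> !γ) = 5/6 || 0 = 5/6
β -> β = 5/6 -> 5/6 = 1
(β -> β) || β = 1 || 5/6 = 1
!γ = !1/2 = 0
((β -> β) || β) -> !γ = 1 -> 0 = 0
!(((β -> β) || β) -> !γ) = !0 = 1
((((β -> γ) <-> (β <-> γ)) -> β) || (((β -> γ) || β) <-> !γ)) <-> !(((β -> β) || β) -> !γ) = 5/6 <-> 1 = 5/6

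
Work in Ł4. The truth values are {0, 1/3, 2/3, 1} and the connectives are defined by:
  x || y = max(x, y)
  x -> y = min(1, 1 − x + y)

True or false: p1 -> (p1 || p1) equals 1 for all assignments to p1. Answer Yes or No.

Yes

p1 = 0 ↦ 1
p1 = 1/3 ↦ 1
p1 = 2/3 ↦ 1
p1 = 1 ↦ 1
Every assignment gives a value ≥ 1.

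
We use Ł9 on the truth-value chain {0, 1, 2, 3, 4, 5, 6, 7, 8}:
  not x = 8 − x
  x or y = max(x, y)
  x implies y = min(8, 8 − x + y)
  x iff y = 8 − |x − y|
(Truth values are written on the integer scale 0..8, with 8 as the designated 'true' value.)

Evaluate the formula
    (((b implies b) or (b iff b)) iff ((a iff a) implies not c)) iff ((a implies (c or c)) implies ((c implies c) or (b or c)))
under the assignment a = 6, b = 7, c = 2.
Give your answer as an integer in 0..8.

b implies b = 7 implies 7 = 8
b iff b = 7 iff 7 = 8
(b implies b) or (b iff b) = 8 or 8 = 8
a iff a = 6 iff 6 = 8
not c = not 2 = 6
(a iff a) implies not c = 8 implies 6 = 6
((b implies b) or (b iff b)) iff ((a iff a) implies not c) = 8 iff 6 = 6
c or c = 2 or 2 = 2
a implies (c or c) = 6 implies 2 = 4
c implies c = 2 implies 2 = 8
b or c = 7 or 2 = 7
(c implies c) or (b or c) = 8 or 7 = 8
(a implies (c or c)) implies ((c implies c) or (b or c)) = 4 implies 8 = 8
(((b implies b) or (b iff b)) iff ((a iff a) implies not c)) iff ((a implies (c or c)) implies ((c implies c) or (b or c))) = 6 iff 8 = 6

6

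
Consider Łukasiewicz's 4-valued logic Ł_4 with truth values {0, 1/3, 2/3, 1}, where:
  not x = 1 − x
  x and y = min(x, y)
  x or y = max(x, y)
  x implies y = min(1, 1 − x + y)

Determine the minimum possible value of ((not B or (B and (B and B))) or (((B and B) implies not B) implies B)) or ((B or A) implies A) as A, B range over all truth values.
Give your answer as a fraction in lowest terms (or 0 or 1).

Take A = 0, B = 1/3:
not B = not 1/3 = 2/3
B and B = 1/3 and 1/3 = 1/3
B and (B and B) = 1/3 and 1/3 = 1/3
not B or (B and (B and B)) = 2/3 or 1/3 = 2/3
B and B = 1/3 and 1/3 = 1/3
not B = not 1/3 = 2/3
(B and B) implies not B = 1/3 implies 2/3 = 1
((B and B) implies not B) implies B = 1 implies 1/3 = 1/3
(not B or (B and (B and B))) or (((B and B) implies not B) implies B) = 2/3 or 1/3 = 2/3
B or A = 1/3 or 0 = 1/3
(B or A) implies A = 1/3 implies 0 = 2/3
((not B or (B and (B and B))) or (((B and B) implies not B) implies B)) or ((B or A) implies A) = 2/3 or 2/3 = 2/3
No assignment yields a value below 2/3, so this is the minimum.

2/3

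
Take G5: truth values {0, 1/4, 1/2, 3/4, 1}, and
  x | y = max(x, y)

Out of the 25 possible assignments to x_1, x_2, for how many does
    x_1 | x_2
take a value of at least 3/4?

value 1: 9 assignments (counts)
value 3/4: 7 assignments (counts)
value 1/2: 5 assignments
value 1/4: 3 assignments
value 0: 1 assignment
So 16 of the 25 assignments meet the threshold.

16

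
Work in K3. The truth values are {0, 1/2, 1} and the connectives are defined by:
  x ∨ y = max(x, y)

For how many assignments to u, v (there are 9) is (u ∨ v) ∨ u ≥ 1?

5

u = 0, v = 0 ↦ 0  <
u = 0, v = 1/2 ↦ 1/2  <
u = 0, v = 1 ↦ 1  ≥
u = 1/2, v = 0 ↦ 1/2  <
u = 1/2, v = 1/2 ↦ 1/2  <
u = 1/2, v = 1 ↦ 1  ≥
u = 1, v = 0 ↦ 1  ≥
u = 1, v = 1/2 ↦ 1  ≥
u = 1, v = 1 ↦ 1  ≥
So 5 of the 9 assignments meet the threshold.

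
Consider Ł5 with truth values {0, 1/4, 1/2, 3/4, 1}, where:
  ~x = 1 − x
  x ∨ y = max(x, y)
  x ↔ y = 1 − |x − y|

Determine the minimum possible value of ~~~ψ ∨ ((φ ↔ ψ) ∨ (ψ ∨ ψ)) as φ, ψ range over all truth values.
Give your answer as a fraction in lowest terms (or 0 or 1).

1/2

Take φ = 0, ψ = 1/2:
~ψ = ~1/2 = 1/2
~~ψ = ~1/2 = 1/2
~~~ψ = ~1/2 = 1/2
φ ↔ ψ = 0 ↔ 1/2 = 1/2
ψ ∨ ψ = 1/2 ∨ 1/2 = 1/2
(φ ↔ ψ) ∨ (ψ ∨ ψ) = 1/2 ∨ 1/2 = 1/2
~~~ψ ∨ ((φ ↔ ψ) ∨ (ψ ∨ ψ)) = 1/2 ∨ 1/2 = 1/2
No assignment yields a value below 1/2, so this is the minimum.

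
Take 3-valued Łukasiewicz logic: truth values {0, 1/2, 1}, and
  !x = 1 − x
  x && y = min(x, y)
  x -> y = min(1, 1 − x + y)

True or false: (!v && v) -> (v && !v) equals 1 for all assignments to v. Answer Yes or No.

v = 0 ↦ 1
v = 1/2 ↦ 1
v = 1 ↦ 1
Every assignment gives a value ≥ 1.

Yes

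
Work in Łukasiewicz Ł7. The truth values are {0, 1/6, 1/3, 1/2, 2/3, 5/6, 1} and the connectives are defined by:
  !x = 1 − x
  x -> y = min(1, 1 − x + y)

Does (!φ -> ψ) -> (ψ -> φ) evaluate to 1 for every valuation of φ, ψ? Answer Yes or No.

Counterexample: take φ = 0, ψ = 2/3.
!φ = !0 = 1
!φ -> ψ = 1 -> 2/3 = 2/3
ψ -> φ = 2/3 -> 0 = 1/3
(!φ -> ψ) -> (ψ -> φ) = 2/3 -> 1/3 = 2/3
This gives 2/3 ≠ 1.

No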